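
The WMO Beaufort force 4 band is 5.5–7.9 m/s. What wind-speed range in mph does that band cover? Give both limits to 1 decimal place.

12.3 to 17.7 mph

5.5–7.9 m/s × 2.237 = 12.3–17.7 mph.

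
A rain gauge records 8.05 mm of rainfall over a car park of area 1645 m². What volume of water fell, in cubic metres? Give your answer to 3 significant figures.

1 mm over 1 m² is 1 L, so volume = 8.05 × 1645 = 13242.25 L = 13.2 m³.

13.2 cubic metres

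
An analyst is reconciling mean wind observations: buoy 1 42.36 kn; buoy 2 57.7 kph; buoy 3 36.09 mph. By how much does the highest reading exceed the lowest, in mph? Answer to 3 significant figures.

12.9 mph

buoy 1: 42.36 kt = 48.747 mph.
buoy 2: 57.7 km/h = 35.853 mph.
Spread: 48.747 − 35.853 = 12.9 mph.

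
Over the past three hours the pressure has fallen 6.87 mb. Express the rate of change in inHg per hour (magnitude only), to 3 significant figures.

0.0676 inHg per hour

6.87 mb / 3 h × 0.02953 inHg/mb = 0.0676 inHg/h.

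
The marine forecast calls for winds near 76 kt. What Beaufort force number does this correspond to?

Beaufort force 12

76 kt lies in the Beaufort 12 band (hurricane force, ≥64 kt).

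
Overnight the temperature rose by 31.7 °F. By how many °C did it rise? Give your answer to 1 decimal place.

17.6 °C

For a temperature change the 32° offset cancels: Δ°C = 31.7 × 0.5556 = 17.6 °C.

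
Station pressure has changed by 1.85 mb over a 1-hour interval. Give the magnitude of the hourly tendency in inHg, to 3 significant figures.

0.0546 inHg per hour

1.85 mb / 1 h × 0.02953 inHg/mb = 0.0546 inHg/h.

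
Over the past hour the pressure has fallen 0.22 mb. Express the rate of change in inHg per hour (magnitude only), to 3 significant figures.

0.00650 inHg per hour

0.22 mb / 1 h × 0.02953 inHg/mb = 0.00650 inHg/h.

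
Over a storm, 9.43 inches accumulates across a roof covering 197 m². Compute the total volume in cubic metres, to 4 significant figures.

Depth: 9.43 in × 25.4 = 239.522 mm.
1 mm over 1 m² is 1 L, so volume = 239.522 × 197 = 47185.834 L = 47.19 m³.

47.19 cubic metres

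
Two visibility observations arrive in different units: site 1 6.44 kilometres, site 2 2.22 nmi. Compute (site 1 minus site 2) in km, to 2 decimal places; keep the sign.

2.33 km

site 2: 2.22 nmi = 4.1114 km.
Difference: 6.4400 − 4.1114 = 2.33 km.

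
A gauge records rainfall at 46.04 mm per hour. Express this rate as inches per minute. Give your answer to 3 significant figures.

0.0302 in/minute

46.04 mm/hour × 0.0393701 in/mm × 0.0166667 hour/minute = 0.0302 in/minute.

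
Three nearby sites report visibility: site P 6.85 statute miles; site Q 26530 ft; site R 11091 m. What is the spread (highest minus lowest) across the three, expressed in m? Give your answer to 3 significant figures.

site P: 6.85 SM = 11024.01 m.
site Q: 26530 ft = 8086.34 m.
Spread: 11091.00 − 8086.34 = 3000 m.

3000 m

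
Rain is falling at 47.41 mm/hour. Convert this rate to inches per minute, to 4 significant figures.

47.41 mm/hour × 0.0393701 in/mm × 0.0166667 hour/minute = 0.03111 in/minute.

0.03111 in/minute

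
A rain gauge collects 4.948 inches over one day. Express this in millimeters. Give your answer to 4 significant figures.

1 in = 25.4 mm, so 4.948 × 25.4 = 125.7 mm.

125.7 mm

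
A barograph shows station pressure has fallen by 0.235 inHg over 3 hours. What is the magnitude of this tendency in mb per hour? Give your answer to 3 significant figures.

2.65 mb per hour

0.235 inHg / 3 h × 33.8639 mb/inHg = 2.65 mb/h.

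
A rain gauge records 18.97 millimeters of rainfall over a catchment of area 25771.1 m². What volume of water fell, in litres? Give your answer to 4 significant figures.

488900 litres

1 mm over 1 m² is 1 L, so volume = 18.97 × 25771.1 = 488877.77 L ≈ 488900 L.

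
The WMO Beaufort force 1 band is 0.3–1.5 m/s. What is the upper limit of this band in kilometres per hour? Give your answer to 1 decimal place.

5.4 km/h

0.3–1.5 m/s × 3.6 = 1.1–5.4 km/h.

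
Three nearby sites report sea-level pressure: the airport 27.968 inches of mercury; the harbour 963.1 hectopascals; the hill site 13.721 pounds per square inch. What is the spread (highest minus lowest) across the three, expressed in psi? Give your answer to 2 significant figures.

0.25 psi

the airport: 27.968 inHg = 13.7366 psi.
the harbour: 963.1 hPa = 13.9686 psi.
Spread: 13.9686 − 13.7210 = 0.25 psi.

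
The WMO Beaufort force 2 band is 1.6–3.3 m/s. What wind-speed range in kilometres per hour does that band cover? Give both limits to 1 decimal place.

5.8 to 11.9 km/h

1.6–3.3 m/s × 3.6 = 5.8–11.9 km/h.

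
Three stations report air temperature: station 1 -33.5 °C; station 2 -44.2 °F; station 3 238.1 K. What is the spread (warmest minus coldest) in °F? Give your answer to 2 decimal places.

15.90 °F

station 2: -44.2 °F = -42.333 °C.
station 3: 238.1 K = -35.050 °C.
Spread: (-33.500) − (-42.333) = 8.833 °C = 15.90 °F.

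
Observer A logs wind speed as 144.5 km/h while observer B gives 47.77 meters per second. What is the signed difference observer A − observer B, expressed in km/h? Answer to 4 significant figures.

observer B: 47.77 m/s = 171.9720 km/h.
Difference: 144.5000 − 171.9720 = -27.47 km/h.

-27.47 km/h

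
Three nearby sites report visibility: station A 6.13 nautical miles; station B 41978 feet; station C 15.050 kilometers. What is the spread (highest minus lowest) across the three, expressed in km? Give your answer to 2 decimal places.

3.70 km

station A: 6.13 nmi = 11.3528 km.
station B: 41978 ft = 12.7949 km.
Spread: 15.0500 − 11.3528 = 3.70 km.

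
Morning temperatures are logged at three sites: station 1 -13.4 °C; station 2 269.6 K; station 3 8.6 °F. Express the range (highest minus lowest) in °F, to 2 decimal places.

station 2: 269.6 K = -3.550 °C.
station 3: 8.6 °F = -13.000 °C.
Spread: (-3.550) − (-13.400) = 9.850 °C = 17.73 °F.

17.73 °F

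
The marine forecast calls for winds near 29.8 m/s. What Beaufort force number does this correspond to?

29.8 m/s lies in the Beaufort 11 band (violent storm, 28.5–32.6 m/s).

Beaufort force 11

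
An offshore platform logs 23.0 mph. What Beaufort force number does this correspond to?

Beaufort force 5

23.0 mph = 10.3 m/s, which is Beaufort 5 (fresh breeze, 8.0–10.7 m/s).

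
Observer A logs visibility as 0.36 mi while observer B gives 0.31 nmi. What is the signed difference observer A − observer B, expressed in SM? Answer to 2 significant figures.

observer B: 0.31 nmi = 0.356742 SM.
Difference: 0.360000 − 0.356742 = 0.0033 SM.

0.0033 SM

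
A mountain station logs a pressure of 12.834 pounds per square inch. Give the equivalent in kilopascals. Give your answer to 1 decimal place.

1 psi = 6.89476 kPa, so 12.834 × 6.89476 = 88.5 kPa.

88.5 kPa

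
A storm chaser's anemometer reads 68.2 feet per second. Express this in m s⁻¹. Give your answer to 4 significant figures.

20.79 m/s

1 ft/s = 0.3048 m/s, so 68.2 × 0.3048 = 20.79 m/s.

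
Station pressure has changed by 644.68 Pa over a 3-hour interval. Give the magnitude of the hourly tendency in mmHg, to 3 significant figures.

644.68 Pa / 3 h × 0.00750062 mmHg/Pa = 1.61 mmHg/h.

1.61 mmHg per hour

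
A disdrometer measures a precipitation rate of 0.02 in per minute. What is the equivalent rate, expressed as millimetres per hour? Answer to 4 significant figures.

30.48 mm/hour

0.02 in/minute × 25.4 mm/in × 60 minute/hour = 30.48 mm/hour.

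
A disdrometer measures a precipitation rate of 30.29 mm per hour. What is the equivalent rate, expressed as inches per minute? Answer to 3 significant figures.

0.0199 in/minute

30.29 mm/hour × 0.0393701 in/mm × 0.0166667 hour/minute = 0.0199 in/minute.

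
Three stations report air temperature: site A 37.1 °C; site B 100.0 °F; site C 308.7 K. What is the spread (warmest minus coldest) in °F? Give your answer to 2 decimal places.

site B: 100.0 °F = 37.778 °C.
site C: 308.7 K = 35.550 °C.
Spread: 37.778 − 35.550 = 2.228 °C = 4.01 °F.

4.01 °F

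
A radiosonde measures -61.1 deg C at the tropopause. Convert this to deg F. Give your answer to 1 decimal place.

°F = °C × 9/5 + 32 = -61.1 × 1.8 + 32 = -78.0 °F.

-78.0 °F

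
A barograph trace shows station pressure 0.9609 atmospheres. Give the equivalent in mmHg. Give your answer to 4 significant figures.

730.3 mmHg

1 atm = 760 mmHg, so 0.9609 × 760 = 730.3 mmHg.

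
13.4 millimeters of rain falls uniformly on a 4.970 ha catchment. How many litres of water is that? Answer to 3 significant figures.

666000 litres

Area: 4.970 ha = 49700 m².
1 mm over 1 m² is 1 L, so volume = 13.4 × 49700 = 665980 L ≈ 666000 L.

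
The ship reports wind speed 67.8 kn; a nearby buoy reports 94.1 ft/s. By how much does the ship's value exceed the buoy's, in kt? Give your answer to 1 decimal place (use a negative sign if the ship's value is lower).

the buoy: 94.1 ft/s = 55.753 kt.
Difference: 67.800 − 55.753 = 12.0 kt.

12.0 kt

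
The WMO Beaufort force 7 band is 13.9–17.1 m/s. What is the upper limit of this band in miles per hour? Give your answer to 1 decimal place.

13.9–17.1 m/s × 2.237 = 31.1–38.3 mph.

38.3 mph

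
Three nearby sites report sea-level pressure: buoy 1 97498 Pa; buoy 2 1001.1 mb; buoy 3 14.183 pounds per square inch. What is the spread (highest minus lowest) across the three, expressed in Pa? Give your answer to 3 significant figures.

2610 Pa

buoy 2: 1001.1 mb = 100110.00 Pa.
buoy 3: 14.183 psi = 97788.34 Pa.
Spread: 100110.00 − 97498.00 = 2610 Pa.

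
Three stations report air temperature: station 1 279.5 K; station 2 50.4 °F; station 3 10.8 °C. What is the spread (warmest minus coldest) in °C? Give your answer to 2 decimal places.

4.45 °C

station 1: 279.5 K = 6.350 °C.
station 2: 50.4 °F = 10.222 °C.
Spread: 10.800 − 6.350 = 4.450 °C.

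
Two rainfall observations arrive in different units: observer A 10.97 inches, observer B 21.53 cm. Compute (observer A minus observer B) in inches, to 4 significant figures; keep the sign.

observer B: 21.53 cm = 8.47638 in.
Difference: 10.97000 − 8.47638 = 2.494 in.

2.494 in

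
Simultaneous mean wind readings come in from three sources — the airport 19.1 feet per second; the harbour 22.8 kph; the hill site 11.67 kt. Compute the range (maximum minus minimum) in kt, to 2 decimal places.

the airport: 19.1 ft/s = 11.3164 kt.
the harbour: 22.8 km/h = 12.3110 kt.
Spread: 12.3110 − 11.3164 = 0.99 kt.

0.99 kt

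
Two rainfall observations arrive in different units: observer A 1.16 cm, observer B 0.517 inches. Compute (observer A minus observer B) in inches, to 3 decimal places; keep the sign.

observer A: 1.16 cm = 0.45669 in.
Difference: 0.45669 − 0.51700 = -0.060 in.

-0.060 in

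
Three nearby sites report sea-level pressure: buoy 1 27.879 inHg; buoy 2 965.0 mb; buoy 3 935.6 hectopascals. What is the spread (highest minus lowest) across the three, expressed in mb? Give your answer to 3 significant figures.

29.4 mb

buoy 1: 27.879 inHg = 944.091 mb.
buoy 3: 935.6 hPa = 935.600 mb.
Spread: 965.000 − 935.600 = 29.4 mb.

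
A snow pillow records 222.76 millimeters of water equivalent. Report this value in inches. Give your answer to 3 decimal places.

8.770 in

1 mm = 0.0393701 in, so 222.76 × 0.0393701 = 8.770 in.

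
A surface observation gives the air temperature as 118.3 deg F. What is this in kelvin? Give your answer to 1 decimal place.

321.1 K

First to °C: 47.94 °C.
Then to K: 321.1 K.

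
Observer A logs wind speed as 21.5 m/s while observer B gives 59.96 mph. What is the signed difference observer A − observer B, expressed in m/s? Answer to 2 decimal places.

-5.30 m/s

observer B: 59.96 mph = 26.8045 m/s.
Difference: 21.5000 − 26.8045 = -5.30 m/s.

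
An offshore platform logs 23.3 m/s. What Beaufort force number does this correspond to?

23.3 m/s lies in the Beaufort 9 band (strong gale, 20.8–24.4 m/s).

Beaufort force 9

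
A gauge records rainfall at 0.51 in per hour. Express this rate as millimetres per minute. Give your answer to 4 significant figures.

0.51 in/hour × 25.4 mm/in × 0.0166667 hour/minute = 0.2159 mm/minute.

0.2159 mm/minute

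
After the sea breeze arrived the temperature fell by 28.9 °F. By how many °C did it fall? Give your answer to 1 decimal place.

Converting a difference, only the 9/5 scale factor applies: Δ°C = 28.9 × 0.5556 = 16.1 °C.

16.1 °C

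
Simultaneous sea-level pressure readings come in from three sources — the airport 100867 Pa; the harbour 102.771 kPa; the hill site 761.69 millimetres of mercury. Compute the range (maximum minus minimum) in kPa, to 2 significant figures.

1.9 kPa

the airport: 100867 Pa = 100.867 kPa.
the hill site: 761.69 mmHg = 101.550 kPa.
Spread: 102.771 − 100.867 = 1.9 kPa.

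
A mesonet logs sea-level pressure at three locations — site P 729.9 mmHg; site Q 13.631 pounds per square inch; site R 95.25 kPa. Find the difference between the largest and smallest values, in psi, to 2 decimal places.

site P: 729.9 mmHg = 14.1139 psi.
site R: 95.25 kPa = 13.8148 psi.
Spread: 14.1139 − 13.6310 = 0.48 psi.

0.48 psi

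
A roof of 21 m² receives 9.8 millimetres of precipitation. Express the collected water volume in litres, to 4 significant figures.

1 mm over 1 m² is 1 L, so volume = 9.8 × 21 = 205.8 L.

205.8 litres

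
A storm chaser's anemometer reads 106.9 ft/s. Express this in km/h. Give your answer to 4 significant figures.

117.3 km/h

1 ft/s = 1.09728 km/h, so 106.9 × 1.09728 = 117.3 km/h.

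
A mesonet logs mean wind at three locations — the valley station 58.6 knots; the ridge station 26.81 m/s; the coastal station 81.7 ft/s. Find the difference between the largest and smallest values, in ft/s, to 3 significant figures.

the valley station: 58.6 kt = 98.906 ft/s.
the ridge station: 26.81 m/s = 87.959 ft/s.
Spread: 98.906 − 81.700 = 17.2 ft/s.

17.2 ft/s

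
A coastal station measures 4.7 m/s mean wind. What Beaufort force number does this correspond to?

4.7 m/s lies in the Beaufort 3 band (gentle breeze, 3.4–5.4 m/s).

Beaufort force 3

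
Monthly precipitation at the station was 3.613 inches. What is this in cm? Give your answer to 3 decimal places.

1 in = 2.54 cm, so 3.613 × 2.54 = 9.177 cm.

9.177 cm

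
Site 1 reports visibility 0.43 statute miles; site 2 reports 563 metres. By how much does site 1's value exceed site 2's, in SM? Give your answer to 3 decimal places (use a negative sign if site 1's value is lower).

site 2: 563 m = 0.34983 SM.
Difference: 0.43000 − 0.34983 = 0.080 SM.

0.080 SM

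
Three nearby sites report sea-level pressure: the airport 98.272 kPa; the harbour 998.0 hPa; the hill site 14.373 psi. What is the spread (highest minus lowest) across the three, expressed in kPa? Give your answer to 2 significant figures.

1.5 kPa

the harbour: 998.0 hPa = 99.800 kPa.
the hill site: 14.373 psi = 99.098 kPa.
Spread: 99.800 − 98.272 = 1.5 kPa.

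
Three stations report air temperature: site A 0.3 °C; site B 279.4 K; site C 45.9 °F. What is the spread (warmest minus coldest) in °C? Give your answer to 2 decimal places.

7.42 °C

site B: 279.4 K = 6.250 °C.
site C: 45.9 °F = 7.722 °C.
Spread: 7.722 − 0.300 = 7.422 °C.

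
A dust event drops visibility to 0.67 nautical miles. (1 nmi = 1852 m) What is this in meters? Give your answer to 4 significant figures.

1241 m

1 nmi = 1852 m, so 0.67 × 1852 = 1241 m.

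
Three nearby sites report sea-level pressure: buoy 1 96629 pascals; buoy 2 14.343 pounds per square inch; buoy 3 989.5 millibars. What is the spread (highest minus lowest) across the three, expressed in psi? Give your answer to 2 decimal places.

buoy 1: 96629 Pa = 14.0149 psi.
buoy 3: 989.5 mb = 14.3515 psi.
Spread: 14.3515 − 14.0149 = 0.34 psi.

0.34 psi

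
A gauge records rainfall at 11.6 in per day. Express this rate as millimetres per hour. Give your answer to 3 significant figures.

11.6 in/day × 25.4 mm/in × 0.0416667 day/hour = 12.3 mm/hour.

12.3 mm/hour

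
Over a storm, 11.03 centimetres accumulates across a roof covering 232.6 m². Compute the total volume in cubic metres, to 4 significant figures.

Depth: 11.03 cm × 10 = 110.3 mm.
1 mm over 1 m² is 1 L, so volume = 110.3 × 232.6 = 25655.78 L = 25.66 m³.

25.66 cubic metres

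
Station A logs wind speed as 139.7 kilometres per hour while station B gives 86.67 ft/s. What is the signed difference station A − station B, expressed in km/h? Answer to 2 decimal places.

44.60 km/h

station B: 86.67 ft/s = 95.1013 km/h.
Difference: 139.7000 − 95.1013 = 44.60 km/h.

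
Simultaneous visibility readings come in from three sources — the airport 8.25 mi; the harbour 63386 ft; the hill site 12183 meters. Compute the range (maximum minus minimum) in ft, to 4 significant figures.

the airport: 8.25 SM = 43560.00 ft.
the hill site: 12183 m = 39970.47 ft.
Spread: 63386.00 − 39970.47 = 23420 ft.

23420 ft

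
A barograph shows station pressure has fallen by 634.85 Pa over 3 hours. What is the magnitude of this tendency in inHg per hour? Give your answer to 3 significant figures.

634.85 Pa / 3 h × 0.0002953 inHg/Pa = 0.0625 inHg/h.

0.0625 inHg per hour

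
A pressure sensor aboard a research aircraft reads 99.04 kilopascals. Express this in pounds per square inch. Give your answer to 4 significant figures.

14.36 psi

1 kPa = 0.145038 psi, so 99.04 × 0.145038 = 14.36 psi.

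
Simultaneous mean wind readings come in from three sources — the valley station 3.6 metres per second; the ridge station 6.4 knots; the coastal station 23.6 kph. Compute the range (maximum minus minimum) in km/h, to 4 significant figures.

the valley station: 3.6 m/s = 12.9600 km/h.
the ridge station: 6.4 kt = 11.8528 km/h.
Spread: 23.6000 − 11.8528 = 11.75 km/h.

11.75 km/h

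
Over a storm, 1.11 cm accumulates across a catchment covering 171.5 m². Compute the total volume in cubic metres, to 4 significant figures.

Depth: 1.11 cm × 10 = 11.1 mm.
1 mm over 1 m² is 1 L, so volume = 11.1 × 171.5 = 1903.65 L = 1.904 m³.

1.904 cubic metres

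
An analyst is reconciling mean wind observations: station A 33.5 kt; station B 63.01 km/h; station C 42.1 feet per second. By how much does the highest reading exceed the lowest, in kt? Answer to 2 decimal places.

station B: 63.01 km/h = 34.0227 kt.
station C: 42.1 ft/s = 24.9436 kt.
Spread: 34.0227 − 24.9436 = 9.08 kt.

9.08 kt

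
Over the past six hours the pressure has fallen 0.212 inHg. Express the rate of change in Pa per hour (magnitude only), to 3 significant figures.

0.212 inHg / 6 h × 3386.39 Pa/inHg = 120 Pa/h.

120 Pa per hour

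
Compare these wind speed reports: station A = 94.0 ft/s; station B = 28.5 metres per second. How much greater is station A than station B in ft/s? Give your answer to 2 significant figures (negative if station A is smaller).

0.50 ft/s

station B: 28.5 m/s = 93.5039 ft/s.
Difference: 94.0000 − 93.5039 = 0.50 ft/s.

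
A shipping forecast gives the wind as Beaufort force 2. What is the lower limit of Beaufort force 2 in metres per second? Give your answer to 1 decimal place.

Beaufort 2 (light breeze) spans 1.6–3.3 m/s.

1.6 m/s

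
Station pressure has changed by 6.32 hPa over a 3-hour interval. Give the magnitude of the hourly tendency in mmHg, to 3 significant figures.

1.58 mmHg per hour

6.32 hPa / 3 h × 0.750062 mmHg/hPa = 1.58 mmHg/h.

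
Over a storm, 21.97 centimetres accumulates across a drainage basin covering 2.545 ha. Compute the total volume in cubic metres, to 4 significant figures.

Depth: 21.97 cm × 10 = 219.7 mm.
Area: 2.545 ha = 25450 m².
1 mm over 1 m² is 1 L, so volume = 219.7 × 25450 = 5591365 L = 5591 m³.

5591 cubic metres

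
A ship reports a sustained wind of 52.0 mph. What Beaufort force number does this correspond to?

Beaufort force 9

52.0 mph = 23.2 m/s, which is Beaufort 9 (strong gale, 20.8–24.4 m/s).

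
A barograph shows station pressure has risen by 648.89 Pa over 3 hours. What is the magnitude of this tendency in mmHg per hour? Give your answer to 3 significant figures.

648.89 Pa / 3 h × 0.00750062 mmHg/Pa = 1.62 mmHg/h.

1.62 mmHg per hour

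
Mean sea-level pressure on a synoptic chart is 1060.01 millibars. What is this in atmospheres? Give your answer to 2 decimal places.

1.05 atm

1 mb = 0.000986923 atm, so 1060.01 × 0.000986923 = 1.05 atm.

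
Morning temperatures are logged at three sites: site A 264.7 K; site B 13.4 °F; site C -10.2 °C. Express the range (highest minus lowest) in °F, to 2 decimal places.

3.39 °F

site A: 264.7 K = -8.450 °C.
site B: 13.4 °F = -10.333 °C.
Spread: (-8.450) − (-10.333) = 1.883 °C = 3.39 °F.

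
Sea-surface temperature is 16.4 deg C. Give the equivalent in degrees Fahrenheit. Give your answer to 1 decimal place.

61.5 °F

°F = °C × 9/5 + 32 = 16.4 × 1.8 + 32 = 61.5 °F.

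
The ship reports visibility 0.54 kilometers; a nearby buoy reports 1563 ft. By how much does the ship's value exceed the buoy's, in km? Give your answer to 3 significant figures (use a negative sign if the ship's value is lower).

the buoy: 1563 ft = 0.476402 km.
Difference: 0.540000 − 0.476402 = 0.0636 km.

0.0636 km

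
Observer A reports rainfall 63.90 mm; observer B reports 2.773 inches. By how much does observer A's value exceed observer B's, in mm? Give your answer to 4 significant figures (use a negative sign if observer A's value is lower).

observer B: 2.773 in = 70.43420 mm.
Difference: 63.90000 − 70.43420 = -6.534 mm.

-6.534 mm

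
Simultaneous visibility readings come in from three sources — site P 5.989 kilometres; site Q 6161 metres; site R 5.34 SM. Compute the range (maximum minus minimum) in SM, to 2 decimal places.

1.62 SM

site P: 5.989 km = 3.7214 SM.
site Q: 6161 m = 3.8283 SM.
Spread: 5.3400 − 3.7214 = 1.62 SM.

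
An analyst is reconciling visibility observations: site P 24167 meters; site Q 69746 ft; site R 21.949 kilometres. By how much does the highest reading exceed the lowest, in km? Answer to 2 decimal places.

site P: 24167 m = 24.1670 km.
site Q: 69746 ft = 21.2586 km.
Spread: 24.1670 − 21.2586 = 2.91 km.

2.91 km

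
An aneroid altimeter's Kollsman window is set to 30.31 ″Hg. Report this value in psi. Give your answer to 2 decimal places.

1 inHg = 0.491154 psi, so 30.31 × 0.491154 = 14.89 psi.

14.89 psi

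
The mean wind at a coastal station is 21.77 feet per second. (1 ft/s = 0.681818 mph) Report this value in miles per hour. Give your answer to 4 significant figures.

1 ft/s = 0.681818 mph, so 21.77 × 0.681818 = 14.84 mph.

14.84 mph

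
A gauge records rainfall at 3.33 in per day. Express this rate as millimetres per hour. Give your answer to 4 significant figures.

3.524 mm/hour

3.33 in/day × 25.4 mm/in × 0.0416667 day/hour = 3.524 mm/hour.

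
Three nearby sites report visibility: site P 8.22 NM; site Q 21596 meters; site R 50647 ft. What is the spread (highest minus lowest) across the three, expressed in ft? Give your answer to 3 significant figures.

20900 ft

site P: 8.22 nmi = 49945.67 ft.
site Q: 21596 m = 70853.02 ft.
Spread: 70853.02 − 49945.67 = 20900 ft.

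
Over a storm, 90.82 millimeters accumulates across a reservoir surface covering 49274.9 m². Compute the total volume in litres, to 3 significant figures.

1 mm over 1 m² is 1 L, so volume = 90.82 × 49274.9 = 4475146.4 L ≈ 4480000 L.

4480000 litres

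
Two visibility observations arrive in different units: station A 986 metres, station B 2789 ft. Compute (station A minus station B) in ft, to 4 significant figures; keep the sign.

445.9 ft

station A: 986 m = 3234.908 ft.
Difference: 3234.908 − 2789.000 = 445.9 ft.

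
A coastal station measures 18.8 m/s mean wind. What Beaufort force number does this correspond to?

Beaufort force 8

18.8 m/s lies in the Beaufort 8 band (gale, 17.2–20.7 m/s).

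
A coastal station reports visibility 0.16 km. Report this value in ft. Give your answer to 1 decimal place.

524.9 ft

1 km = 3280.84 ft, so 0.16 × 3280.84 = 524.9 ft.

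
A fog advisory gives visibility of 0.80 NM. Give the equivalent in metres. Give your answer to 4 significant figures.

1482 m

1 nmi = 1852 m, so 0.80 × 1852 = 1482 m.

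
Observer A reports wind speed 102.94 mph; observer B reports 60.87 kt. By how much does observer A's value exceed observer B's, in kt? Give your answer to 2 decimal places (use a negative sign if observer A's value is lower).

28.58 kt

observer A: 102.94 mph = 89.4524 kt.
Difference: 89.4524 − 60.8700 = 28.58 kt.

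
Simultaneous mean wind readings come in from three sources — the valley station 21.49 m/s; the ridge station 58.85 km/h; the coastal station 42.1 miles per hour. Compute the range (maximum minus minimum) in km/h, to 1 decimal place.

18.5 km/h

the valley station: 21.49 m/s = 77.364 km/h.
the coastal station: 42.1 mph = 67.753 km/h.
Spread: 77.364 − 58.850 = 18.5 km/h.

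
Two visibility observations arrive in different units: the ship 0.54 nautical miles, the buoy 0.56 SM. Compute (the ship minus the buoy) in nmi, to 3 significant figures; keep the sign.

the buoy: 0.56 SM = 0.486627 nmi.
Difference: 0.540000 − 0.486627 = 0.0534 nmi.

0.0534 nmi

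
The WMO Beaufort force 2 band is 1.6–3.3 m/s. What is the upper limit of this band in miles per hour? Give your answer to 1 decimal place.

1.6–3.3 m/s × 2.237 = 3.6–7.4 mph.

7.4 mph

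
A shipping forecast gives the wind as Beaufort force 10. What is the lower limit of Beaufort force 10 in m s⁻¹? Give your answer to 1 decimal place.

Beaufort 10 (storm) spans 24.5–28.4 m/s.

24.5 m/s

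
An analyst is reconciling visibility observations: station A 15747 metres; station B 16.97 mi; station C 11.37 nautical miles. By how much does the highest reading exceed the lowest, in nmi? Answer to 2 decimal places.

station A: 15747 m = 8.5027 nmi.
station B: 16.97 SM = 14.7465 nmi.
Spread: 14.7465 − 8.5027 = 6.24 nmi.

6.24 nmi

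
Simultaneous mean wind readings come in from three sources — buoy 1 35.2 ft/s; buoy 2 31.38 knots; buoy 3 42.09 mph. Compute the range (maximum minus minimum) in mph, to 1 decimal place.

buoy 1: 35.2 ft/s = 24.000 mph.
buoy 2: 31.38 kt = 36.111 mph.
Spread: 42.090 − 24.000 = 18.1 mph.

18.1 mph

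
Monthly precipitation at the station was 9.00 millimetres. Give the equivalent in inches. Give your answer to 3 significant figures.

0.354 in

1 mm = 0.0393701 in, so 9.00 × 0.0393701 = 0.354 in.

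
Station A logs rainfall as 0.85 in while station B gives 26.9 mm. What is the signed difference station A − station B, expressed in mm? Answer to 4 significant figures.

-5.310 mm

station A: 0.85 in = 21.59000 mm.
Difference: 21.59000 − 26.90000 = -5.310 mm.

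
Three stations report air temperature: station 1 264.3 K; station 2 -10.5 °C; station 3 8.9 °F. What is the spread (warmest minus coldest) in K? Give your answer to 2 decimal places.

station 1: 264.3 K = -8.850 °C.
station 3: 8.9 °F = -12.833 °C.
Spread: (-8.850) − (-12.833) = 3.983 °C.

3.98 K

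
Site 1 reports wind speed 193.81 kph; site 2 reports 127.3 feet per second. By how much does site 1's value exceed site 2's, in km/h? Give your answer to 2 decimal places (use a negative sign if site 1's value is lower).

54.13 km/h

site 2: 127.3 ft/s = 139.6837 km/h.
Difference: 193.8100 − 139.6837 = 54.13 km/h.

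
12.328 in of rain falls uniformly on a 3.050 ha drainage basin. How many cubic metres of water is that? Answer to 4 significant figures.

9551 cubic metres

Depth: 12.328 in × 25.4 = 313.1312 mm.
Area: 3.050 ha = 30500 m².
1 mm over 1 m² is 1 L, so volume = 313.1312 × 30500 = 9550501.6 L = 9551 m³.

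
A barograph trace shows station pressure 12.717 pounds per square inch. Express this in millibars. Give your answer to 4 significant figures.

1 psi = 68.9476 mb, so 12.717 × 68.9476 = 876.8 mb.

876.8 mb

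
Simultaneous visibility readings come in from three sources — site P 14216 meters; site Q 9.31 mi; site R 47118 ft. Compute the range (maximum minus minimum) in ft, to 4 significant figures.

site P: 14216 m = 46640.42 ft.
site Q: 9.31 SM = 49156.80 ft.
Spread: 49156.80 − 46640.42 = 2516 ft.

2516 ft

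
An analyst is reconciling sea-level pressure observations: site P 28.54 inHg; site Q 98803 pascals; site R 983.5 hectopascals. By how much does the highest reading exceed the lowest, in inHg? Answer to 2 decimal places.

site Q: 98803 Pa = 29.1765 inHg.
site R: 983.5 hPa = 29.0427 inHg.
Spread: 29.1765 − 28.5400 = 0.64 inHg.

0.64 inHg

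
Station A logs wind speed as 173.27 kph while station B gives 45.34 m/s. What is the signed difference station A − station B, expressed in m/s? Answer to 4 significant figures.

station A: 173.27 km/h = 48.13056 m/s.
Difference: 48.13056 − 45.34000 = 2.791 m/s.

2.791 m/s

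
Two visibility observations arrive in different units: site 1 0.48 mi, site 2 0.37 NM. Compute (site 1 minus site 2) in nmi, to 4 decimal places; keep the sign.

0.0471 nmi

site 1: 0.48 SM = 0.417109 nmi.
Difference: 0.417109 − 0.370000 = 0.0471 nmi.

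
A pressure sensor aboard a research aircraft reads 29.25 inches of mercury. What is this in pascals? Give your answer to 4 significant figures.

1 inHg = 3386.39 Pa, so 29.25 × 3386.39 = 99050 Pa.

99050 Pa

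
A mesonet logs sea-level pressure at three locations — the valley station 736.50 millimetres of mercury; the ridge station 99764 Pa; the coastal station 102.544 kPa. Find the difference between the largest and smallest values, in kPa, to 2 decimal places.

4.35 kPa

the valley station: 736.50 mmHg = 98.1919 kPa.
the ridge station: 99764 Pa = 99.7640 kPa.
Spread: 102.5440 − 98.1919 = 4.35 kPa.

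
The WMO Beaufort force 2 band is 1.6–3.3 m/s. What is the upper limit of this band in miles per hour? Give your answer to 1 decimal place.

1.6–3.3 m/s × 2.237 = 3.6–7.4 mph.

7.4 mph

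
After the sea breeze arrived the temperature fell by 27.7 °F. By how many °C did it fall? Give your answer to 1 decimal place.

15.4 °C

Converting a difference, only the 9/5 scale factor applies: Δ°C = 27.7 × 0.5556 = 15.4 °C.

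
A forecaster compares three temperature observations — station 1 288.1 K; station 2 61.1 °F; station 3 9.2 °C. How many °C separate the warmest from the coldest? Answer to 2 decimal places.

station 1: 288.1 K = 14.950 °C.
station 2: 61.1 °F = 16.167 °C.
Spread: 16.167 − 9.200 = 6.967 °C.

6.97 °C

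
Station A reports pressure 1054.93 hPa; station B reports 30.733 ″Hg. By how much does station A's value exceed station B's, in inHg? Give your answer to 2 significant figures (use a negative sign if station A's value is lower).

0.42 inHg

station A: 1054.93 hPa = 31.1521 inHg.
Difference: 31.1521 − 30.7330 = 0.42 inHg.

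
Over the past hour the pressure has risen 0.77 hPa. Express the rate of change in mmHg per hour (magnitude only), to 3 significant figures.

0.578 mmHg per hour

0.77 hPa / 1 h × 0.750062 mmHg/hPa = 0.578 mmHg/h.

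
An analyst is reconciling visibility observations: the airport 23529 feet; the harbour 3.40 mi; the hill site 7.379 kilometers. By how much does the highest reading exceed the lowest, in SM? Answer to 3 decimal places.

the airport: 23529 ft = 4.45625 SM.
the hill site: 7.379 km = 4.58510 SM.
Spread: 4.58510 − 3.40000 = 1.185 SM.

1.185 SM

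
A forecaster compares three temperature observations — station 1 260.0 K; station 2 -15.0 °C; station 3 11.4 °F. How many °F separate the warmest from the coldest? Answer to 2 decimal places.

6.40 °F

station 1: 260.0 K = -13.150 °C.
station 3: 11.4 °F = -11.444 °C.
Spread: (-11.444) − (-15.000) = 3.556 °C = 6.40 °F.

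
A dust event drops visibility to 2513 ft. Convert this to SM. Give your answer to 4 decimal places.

0.4759 SM

1 ft = 0.000189394 SM, so 2513 × 0.000189394 = 0.4759 SM.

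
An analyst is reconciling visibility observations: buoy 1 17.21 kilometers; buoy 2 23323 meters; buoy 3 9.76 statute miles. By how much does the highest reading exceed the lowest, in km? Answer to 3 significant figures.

7.62 km

buoy 2: 23323 m = 23.3230 km.
buoy 3: 9.76 SM = 15.7072 km.
Spread: 23.3230 − 15.7072 = 7.62 km.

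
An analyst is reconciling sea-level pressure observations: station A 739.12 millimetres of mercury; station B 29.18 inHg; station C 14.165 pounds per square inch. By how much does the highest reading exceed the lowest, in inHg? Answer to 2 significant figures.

0.34 inHg

station A: 739.12 mmHg = 29.0992 inHg.
station C: 14.165 psi = 28.8402 inHg.
Spread: 29.1800 − 28.8402 = 0.34 inHg.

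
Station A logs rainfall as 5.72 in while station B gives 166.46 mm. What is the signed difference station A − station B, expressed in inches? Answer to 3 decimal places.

-0.834 in

station B: 166.46 mm = 6.55354 in.
Difference: 5.72000 − 6.55354 = -0.834 in.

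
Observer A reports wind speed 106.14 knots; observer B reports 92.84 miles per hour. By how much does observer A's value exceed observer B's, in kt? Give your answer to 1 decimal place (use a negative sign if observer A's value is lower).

observer B: 92.84 mph = 80.676 kt.
Difference: 106.140 − 80.676 = 25.5 kt.

25.5 kt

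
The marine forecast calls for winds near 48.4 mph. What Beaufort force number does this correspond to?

Beaufort force 9

48.4 mph = 21.6 m/s, which is Beaufort 9 (strong gale, 20.8–24.4 m/s).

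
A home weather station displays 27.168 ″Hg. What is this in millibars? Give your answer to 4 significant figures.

1 inHg = 33.8639 mb, so 27.168 × 33.8639 = 920.0 mb.

920.0 mb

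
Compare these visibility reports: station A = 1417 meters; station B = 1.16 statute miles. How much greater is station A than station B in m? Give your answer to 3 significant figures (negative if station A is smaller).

station B: 1.16 SM = 1866.84 m.
Difference: 1417.00 − 1866.84 = -450 m.

-450 m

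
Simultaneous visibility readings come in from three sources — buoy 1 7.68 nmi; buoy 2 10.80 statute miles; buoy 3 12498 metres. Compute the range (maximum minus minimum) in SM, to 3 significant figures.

buoy 1: 7.68 nmi = 8.8380 SM.
buoy 3: 12498 m = 7.7659 SM.
Spread: 10.8000 − 7.7659 = 3.03 SM.

3.03 SM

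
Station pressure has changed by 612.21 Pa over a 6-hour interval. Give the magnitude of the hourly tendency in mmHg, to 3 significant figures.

0.765 mmHg per hour

612.21 Pa / 6 h × 0.00750062 mmHg/Pa = 0.765 mmHg/h.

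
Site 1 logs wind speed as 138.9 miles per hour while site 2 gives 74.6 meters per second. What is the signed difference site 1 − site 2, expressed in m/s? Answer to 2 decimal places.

site 1: 138.9 mph = 62.0939 m/s.
Difference: 62.0939 − 74.6000 = -12.51 m/s.

-12.51 m/s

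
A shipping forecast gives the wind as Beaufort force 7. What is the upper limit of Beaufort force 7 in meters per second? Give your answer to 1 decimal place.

Beaufort 7 (near gale) spans 13.9–17.1 m/s.

17.1 m/s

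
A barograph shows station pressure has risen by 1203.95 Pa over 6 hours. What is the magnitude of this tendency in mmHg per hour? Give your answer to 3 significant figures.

1.51 mmHg per hour

1203.95 Pa / 6 h × 0.00750062 mmHg/Pa = 1.51 mmHg/h.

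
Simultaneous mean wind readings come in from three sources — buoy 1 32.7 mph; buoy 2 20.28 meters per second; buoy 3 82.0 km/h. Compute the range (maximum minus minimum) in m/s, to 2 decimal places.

buoy 1: 32.7 mph = 14.6182 m/s.
buoy 3: 82.0 km/h = 22.7778 m/s.
Spread: 22.7778 − 14.6182 = 8.16 m/s.

8.16 m/s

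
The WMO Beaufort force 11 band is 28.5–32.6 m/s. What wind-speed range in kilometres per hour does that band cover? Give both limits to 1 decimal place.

28.5–32.6 m/s × 3.6 = 102.6–117.4 km/h.

102.6 to 117.4 km/h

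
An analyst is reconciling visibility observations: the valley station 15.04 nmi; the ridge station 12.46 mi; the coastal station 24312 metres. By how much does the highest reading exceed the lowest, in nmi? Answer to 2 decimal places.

4.21 nmi

the ridge station: 12.46 SM = 10.8274 nmi.
the coastal station: 24312 m = 13.1274 nmi.
Spread: 15.0400 − 10.8274 = 4.21 nmi.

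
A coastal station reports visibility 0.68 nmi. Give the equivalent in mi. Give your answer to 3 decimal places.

1 nmi = 1.15078 SM, so 0.68 × 1.15078 = 0.783 SM.

0.783 SM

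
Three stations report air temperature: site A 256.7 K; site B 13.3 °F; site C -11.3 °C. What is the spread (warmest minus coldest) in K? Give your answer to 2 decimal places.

6.06 K

site A: 256.7 K = -16.450 °C.
site B: 13.3 °F = -10.389 °C.
Spread: (-10.389) − (-16.450) = 6.061 °C.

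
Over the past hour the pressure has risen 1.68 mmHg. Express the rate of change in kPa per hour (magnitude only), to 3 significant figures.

1.68 mmHg / 1 h × 0.133322 kPa/mmHg = 0.224 kPa/h.

0.224 kPa per hour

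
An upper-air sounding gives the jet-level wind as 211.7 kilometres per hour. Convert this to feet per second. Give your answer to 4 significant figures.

192.9 ft/s

1 km/h = 0.911344 ft/s, so 211.7 × 0.911344 = 192.9 ft/s.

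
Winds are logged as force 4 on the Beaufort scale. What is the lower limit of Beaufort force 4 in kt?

11 kt

Beaufort 4 (moderate breeze) spans 11–16 knots.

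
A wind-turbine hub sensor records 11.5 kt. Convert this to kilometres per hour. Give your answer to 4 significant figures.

21.30 km/h

1 kt = 1.852 km/h, so 11.5 × 1.852 = 21.30 km/h.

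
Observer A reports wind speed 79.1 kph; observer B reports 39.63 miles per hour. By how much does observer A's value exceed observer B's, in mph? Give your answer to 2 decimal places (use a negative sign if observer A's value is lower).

9.52 mph

observer A: 79.1 km/h = 49.1505 mph.
Difference: 49.1505 − 39.6300 = 9.52 mph.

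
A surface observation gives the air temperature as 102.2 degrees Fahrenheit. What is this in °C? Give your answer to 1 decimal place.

39.0 °C

°C = (°F − 32) × 5/9 = (102.2 − 32) / 1.8 = 39.0 °C.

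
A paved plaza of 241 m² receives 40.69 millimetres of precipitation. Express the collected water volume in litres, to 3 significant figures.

1 mm over 1 m² is 1 L, so volume = 40.69 × 241 = 9806.29 L ≈ 9810 L.

9810 litres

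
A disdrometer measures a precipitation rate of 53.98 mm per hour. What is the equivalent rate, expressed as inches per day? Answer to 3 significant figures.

53.98 mm/hour × 0.0393701 in/mm × 24 hour/day = 51.0 in/day.

51.0 in/day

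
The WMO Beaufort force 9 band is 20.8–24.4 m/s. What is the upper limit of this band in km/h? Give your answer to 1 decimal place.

20.8–24.4 m/s × 3.6 = 74.9–87.8 km/h.

87.8 km/h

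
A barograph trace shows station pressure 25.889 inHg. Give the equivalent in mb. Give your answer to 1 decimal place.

876.7 mb

1 inHg = 33.8639 mb, so 25.889 × 33.8639 = 876.7 mb.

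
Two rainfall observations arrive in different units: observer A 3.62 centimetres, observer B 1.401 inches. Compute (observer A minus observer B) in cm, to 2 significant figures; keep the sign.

0.061 cm

observer B: 1.401 in = 3.55854 cm.
Difference: 3.62000 − 3.55854 = 0.061 cm.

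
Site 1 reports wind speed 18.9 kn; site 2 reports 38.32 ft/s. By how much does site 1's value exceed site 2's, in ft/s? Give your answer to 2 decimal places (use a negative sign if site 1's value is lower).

-6.42 ft/s

site 1: 18.9 kt = 31.8996 ft/s.
Difference: 31.8996 − 38.3200 = -6.42 ft/s.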